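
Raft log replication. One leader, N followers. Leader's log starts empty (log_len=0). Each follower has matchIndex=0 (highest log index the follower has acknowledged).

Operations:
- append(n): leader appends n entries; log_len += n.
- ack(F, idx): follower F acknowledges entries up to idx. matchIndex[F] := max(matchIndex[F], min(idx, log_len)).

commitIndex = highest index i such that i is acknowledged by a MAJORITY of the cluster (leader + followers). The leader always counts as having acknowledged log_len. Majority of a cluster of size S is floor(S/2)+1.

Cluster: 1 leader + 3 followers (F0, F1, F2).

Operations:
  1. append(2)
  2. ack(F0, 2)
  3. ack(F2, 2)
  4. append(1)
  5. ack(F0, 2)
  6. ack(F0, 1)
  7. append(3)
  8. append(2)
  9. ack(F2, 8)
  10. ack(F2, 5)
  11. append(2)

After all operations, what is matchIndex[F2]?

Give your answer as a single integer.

Op 1: append 2 -> log_len=2
Op 2: F0 acks idx 2 -> match: F0=2 F1=0 F2=0; commitIndex=0
Op 3: F2 acks idx 2 -> match: F0=2 F1=0 F2=2; commitIndex=2
Op 4: append 1 -> log_len=3
Op 5: F0 acks idx 2 -> match: F0=2 F1=0 F2=2; commitIndex=2
Op 6: F0 acks idx 1 -> match: F0=2 F1=0 F2=2; commitIndex=2
Op 7: append 3 -> log_len=6
Op 8: append 2 -> log_len=8
Op 9: F2 acks idx 8 -> match: F0=2 F1=0 F2=8; commitIndex=2
Op 10: F2 acks idx 5 -> match: F0=2 F1=0 F2=8; commitIndex=2
Op 11: append 2 -> log_len=10

Answer: 8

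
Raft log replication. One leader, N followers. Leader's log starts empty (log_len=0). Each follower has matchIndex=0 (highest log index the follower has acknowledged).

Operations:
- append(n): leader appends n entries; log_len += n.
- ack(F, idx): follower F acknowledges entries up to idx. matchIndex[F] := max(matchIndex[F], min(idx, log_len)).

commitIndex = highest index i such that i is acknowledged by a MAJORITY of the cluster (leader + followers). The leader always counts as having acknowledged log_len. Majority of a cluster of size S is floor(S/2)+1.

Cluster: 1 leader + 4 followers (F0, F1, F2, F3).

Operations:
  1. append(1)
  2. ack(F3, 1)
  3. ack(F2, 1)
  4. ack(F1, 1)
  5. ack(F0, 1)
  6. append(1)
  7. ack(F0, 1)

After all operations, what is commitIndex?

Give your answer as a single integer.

Answer: 1

Derivation:
Op 1: append 1 -> log_len=1
Op 2: F3 acks idx 1 -> match: F0=0 F1=0 F2=0 F3=1; commitIndex=0
Op 3: F2 acks idx 1 -> match: F0=0 F1=0 F2=1 F3=1; commitIndex=1
Op 4: F1 acks idx 1 -> match: F0=0 F1=1 F2=1 F3=1; commitIndex=1
Op 5: F0 acks idx 1 -> match: F0=1 F1=1 F2=1 F3=1; commitIndex=1
Op 6: append 1 -> log_len=2
Op 7: F0 acks idx 1 -> match: F0=1 F1=1 F2=1 F3=1; commitIndex=1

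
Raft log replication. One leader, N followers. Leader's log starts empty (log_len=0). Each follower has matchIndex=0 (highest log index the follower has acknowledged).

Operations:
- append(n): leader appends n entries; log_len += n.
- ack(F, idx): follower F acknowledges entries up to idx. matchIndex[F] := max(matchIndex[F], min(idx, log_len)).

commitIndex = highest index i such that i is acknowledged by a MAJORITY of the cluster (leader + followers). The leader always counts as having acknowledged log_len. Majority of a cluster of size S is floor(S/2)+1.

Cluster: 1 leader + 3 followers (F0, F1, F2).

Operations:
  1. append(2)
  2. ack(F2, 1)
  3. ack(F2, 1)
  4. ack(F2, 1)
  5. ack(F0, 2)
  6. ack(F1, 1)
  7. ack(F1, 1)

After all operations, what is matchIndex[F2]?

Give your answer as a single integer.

Answer: 1

Derivation:
Op 1: append 2 -> log_len=2
Op 2: F2 acks idx 1 -> match: F0=0 F1=0 F2=1; commitIndex=0
Op 3: F2 acks idx 1 -> match: F0=0 F1=0 F2=1; commitIndex=0
Op 4: F2 acks idx 1 -> match: F0=0 F1=0 F2=1; commitIndex=0
Op 5: F0 acks idx 2 -> match: F0=2 F1=0 F2=1; commitIndex=1
Op 6: F1 acks idx 1 -> match: F0=2 F1=1 F2=1; commitIndex=1
Op 7: F1 acks idx 1 -> match: F0=2 F1=1 F2=1; commitIndex=1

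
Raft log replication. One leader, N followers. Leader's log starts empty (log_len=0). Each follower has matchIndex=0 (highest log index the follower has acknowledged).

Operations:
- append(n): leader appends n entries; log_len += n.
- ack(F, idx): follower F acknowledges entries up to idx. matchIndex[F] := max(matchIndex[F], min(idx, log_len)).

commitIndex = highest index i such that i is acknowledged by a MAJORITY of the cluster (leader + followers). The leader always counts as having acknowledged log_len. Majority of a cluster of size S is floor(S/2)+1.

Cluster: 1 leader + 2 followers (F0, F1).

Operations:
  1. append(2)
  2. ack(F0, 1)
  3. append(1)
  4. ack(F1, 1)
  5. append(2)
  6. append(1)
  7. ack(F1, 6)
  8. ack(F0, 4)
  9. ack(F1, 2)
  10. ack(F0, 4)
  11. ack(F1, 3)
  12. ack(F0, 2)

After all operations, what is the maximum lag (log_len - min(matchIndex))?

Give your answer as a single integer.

Op 1: append 2 -> log_len=2
Op 2: F0 acks idx 1 -> match: F0=1 F1=0; commitIndex=1
Op 3: append 1 -> log_len=3
Op 4: F1 acks idx 1 -> match: F0=1 F1=1; commitIndex=1
Op 5: append 2 -> log_len=5
Op 6: append 1 -> log_len=6
Op 7: F1 acks idx 6 -> match: F0=1 F1=6; commitIndex=6
Op 8: F0 acks idx 4 -> match: F0=4 F1=6; commitIndex=6
Op 9: F1 acks idx 2 -> match: F0=4 F1=6; commitIndex=6
Op 10: F0 acks idx 4 -> match: F0=4 F1=6; commitIndex=6
Op 11: F1 acks idx 3 -> match: F0=4 F1=6; commitIndex=6
Op 12: F0 acks idx 2 -> match: F0=4 F1=6; commitIndex=6

Answer: 2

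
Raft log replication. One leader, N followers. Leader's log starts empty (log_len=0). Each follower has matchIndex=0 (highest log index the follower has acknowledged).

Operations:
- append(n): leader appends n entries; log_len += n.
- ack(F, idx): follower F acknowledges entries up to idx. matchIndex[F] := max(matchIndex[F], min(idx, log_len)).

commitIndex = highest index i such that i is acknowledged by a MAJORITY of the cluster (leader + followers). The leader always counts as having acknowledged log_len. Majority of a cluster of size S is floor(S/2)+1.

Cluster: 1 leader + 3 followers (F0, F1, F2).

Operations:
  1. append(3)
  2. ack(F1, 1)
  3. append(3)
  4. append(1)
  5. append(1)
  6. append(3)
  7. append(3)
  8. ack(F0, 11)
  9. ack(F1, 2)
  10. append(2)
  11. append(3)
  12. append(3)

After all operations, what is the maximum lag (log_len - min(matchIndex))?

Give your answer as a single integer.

Answer: 22

Derivation:
Op 1: append 3 -> log_len=3
Op 2: F1 acks idx 1 -> match: F0=0 F1=1 F2=0; commitIndex=0
Op 3: append 3 -> log_len=6
Op 4: append 1 -> log_len=7
Op 5: append 1 -> log_len=8
Op 6: append 3 -> log_len=11
Op 7: append 3 -> log_len=14
Op 8: F0 acks idx 11 -> match: F0=11 F1=1 F2=0; commitIndex=1
Op 9: F1 acks idx 2 -> match: F0=11 F1=2 F2=0; commitIndex=2
Op 10: append 2 -> log_len=16
Op 11: append 3 -> log_len=19
Op 12: append 3 -> log_len=22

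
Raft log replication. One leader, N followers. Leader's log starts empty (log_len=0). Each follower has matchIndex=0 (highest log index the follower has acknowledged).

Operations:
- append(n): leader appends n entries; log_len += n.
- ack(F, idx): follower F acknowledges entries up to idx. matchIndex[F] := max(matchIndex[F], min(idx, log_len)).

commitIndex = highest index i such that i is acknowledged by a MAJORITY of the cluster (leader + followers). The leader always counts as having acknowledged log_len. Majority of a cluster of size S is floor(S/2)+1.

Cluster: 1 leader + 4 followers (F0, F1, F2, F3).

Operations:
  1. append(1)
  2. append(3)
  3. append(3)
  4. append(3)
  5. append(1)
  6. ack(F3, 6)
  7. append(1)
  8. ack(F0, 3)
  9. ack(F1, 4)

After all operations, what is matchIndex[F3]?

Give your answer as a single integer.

Answer: 6

Derivation:
Op 1: append 1 -> log_len=1
Op 2: append 3 -> log_len=4
Op 3: append 3 -> log_len=7
Op 4: append 3 -> log_len=10
Op 5: append 1 -> log_len=11
Op 6: F3 acks idx 6 -> match: F0=0 F1=0 F2=0 F3=6; commitIndex=0
Op 7: append 1 -> log_len=12
Op 8: F0 acks idx 3 -> match: F0=3 F1=0 F2=0 F3=6; commitIndex=3
Op 9: F1 acks idx 4 -> match: F0=3 F1=4 F2=0 F3=6; commitIndex=4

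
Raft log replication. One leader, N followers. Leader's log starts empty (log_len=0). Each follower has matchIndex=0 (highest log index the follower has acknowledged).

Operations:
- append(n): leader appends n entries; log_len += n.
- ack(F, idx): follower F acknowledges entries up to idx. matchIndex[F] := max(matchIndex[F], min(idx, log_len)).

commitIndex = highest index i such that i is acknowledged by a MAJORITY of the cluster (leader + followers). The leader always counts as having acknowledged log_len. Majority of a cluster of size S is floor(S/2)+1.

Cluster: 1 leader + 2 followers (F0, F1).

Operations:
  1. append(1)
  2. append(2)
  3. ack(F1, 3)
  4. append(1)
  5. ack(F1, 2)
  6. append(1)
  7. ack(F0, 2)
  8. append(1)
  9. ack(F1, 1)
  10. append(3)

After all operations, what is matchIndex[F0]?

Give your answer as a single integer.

Answer: 2

Derivation:
Op 1: append 1 -> log_len=1
Op 2: append 2 -> log_len=3
Op 3: F1 acks idx 3 -> match: F0=0 F1=3; commitIndex=3
Op 4: append 1 -> log_len=4
Op 5: F1 acks idx 2 -> match: F0=0 F1=3; commitIndex=3
Op 6: append 1 -> log_len=5
Op 7: F0 acks idx 2 -> match: F0=2 F1=3; commitIndex=3
Op 8: append 1 -> log_len=6
Op 9: F1 acks idx 1 -> match: F0=2 F1=3; commitIndex=3
Op 10: append 3 -> log_len=9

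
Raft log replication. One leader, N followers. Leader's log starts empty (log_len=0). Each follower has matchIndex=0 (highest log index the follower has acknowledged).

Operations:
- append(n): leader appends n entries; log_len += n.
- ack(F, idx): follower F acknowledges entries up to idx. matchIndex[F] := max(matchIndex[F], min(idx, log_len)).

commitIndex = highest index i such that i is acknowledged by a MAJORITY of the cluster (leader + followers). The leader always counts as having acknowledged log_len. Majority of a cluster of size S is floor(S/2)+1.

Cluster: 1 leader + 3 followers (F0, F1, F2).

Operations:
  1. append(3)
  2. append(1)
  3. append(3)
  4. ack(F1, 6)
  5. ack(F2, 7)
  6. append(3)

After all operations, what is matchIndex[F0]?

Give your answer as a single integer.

Answer: 0

Derivation:
Op 1: append 3 -> log_len=3
Op 2: append 1 -> log_len=4
Op 3: append 3 -> log_len=7
Op 4: F1 acks idx 6 -> match: F0=0 F1=6 F2=0; commitIndex=0
Op 5: F2 acks idx 7 -> match: F0=0 F1=6 F2=7; commitIndex=6
Op 6: append 3 -> log_len=10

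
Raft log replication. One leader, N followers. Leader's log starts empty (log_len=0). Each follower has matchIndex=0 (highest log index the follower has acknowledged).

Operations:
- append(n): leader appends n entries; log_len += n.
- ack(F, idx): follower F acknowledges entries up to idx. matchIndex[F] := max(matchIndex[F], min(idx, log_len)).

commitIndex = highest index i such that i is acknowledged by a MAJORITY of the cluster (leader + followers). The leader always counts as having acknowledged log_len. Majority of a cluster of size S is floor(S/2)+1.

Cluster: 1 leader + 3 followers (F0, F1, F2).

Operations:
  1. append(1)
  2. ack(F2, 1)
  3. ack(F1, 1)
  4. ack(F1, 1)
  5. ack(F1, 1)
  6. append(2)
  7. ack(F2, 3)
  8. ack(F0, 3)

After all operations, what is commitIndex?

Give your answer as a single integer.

Op 1: append 1 -> log_len=1
Op 2: F2 acks idx 1 -> match: F0=0 F1=0 F2=1; commitIndex=0
Op 3: F1 acks idx 1 -> match: F0=0 F1=1 F2=1; commitIndex=1
Op 4: F1 acks idx 1 -> match: F0=0 F1=1 F2=1; commitIndex=1
Op 5: F1 acks idx 1 -> match: F0=0 F1=1 F2=1; commitIndex=1
Op 6: append 2 -> log_len=3
Op 7: F2 acks idx 3 -> match: F0=0 F1=1 F2=3; commitIndex=1
Op 8: F0 acks idx 3 -> match: F0=3 F1=1 F2=3; commitIndex=3

Answer: 3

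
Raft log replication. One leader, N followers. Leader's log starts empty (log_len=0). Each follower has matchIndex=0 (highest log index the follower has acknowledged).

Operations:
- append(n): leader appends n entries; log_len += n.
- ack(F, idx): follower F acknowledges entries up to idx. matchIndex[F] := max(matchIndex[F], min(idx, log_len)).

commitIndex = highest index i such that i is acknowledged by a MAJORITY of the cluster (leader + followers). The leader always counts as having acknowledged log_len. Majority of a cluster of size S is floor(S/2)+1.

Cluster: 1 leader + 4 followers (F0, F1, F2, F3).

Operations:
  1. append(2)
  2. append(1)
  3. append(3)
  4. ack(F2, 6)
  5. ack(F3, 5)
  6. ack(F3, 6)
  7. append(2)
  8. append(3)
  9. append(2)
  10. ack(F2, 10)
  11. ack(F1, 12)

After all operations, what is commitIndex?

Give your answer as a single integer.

Op 1: append 2 -> log_len=2
Op 2: append 1 -> log_len=3
Op 3: append 3 -> log_len=6
Op 4: F2 acks idx 6 -> match: F0=0 F1=0 F2=6 F3=0; commitIndex=0
Op 5: F3 acks idx 5 -> match: F0=0 F1=0 F2=6 F3=5; commitIndex=5
Op 6: F3 acks idx 6 -> match: F0=0 F1=0 F2=6 F3=6; commitIndex=6
Op 7: append 2 -> log_len=8
Op 8: append 3 -> log_len=11
Op 9: append 2 -> log_len=13
Op 10: F2 acks idx 10 -> match: F0=0 F1=0 F2=10 F3=6; commitIndex=6
Op 11: F1 acks idx 12 -> match: F0=0 F1=12 F2=10 F3=6; commitIndex=10

Answer: 10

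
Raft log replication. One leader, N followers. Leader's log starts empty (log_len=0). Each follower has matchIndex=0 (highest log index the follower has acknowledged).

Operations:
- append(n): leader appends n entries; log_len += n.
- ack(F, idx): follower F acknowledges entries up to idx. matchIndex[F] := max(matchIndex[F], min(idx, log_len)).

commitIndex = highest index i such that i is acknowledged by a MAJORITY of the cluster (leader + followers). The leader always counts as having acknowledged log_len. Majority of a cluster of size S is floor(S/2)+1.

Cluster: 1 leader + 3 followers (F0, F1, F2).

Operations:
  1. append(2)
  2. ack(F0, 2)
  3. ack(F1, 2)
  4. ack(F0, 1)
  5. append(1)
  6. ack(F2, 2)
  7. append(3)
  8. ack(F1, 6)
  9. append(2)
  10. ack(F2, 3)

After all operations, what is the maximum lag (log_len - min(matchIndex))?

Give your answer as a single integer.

Op 1: append 2 -> log_len=2
Op 2: F0 acks idx 2 -> match: F0=2 F1=0 F2=0; commitIndex=0
Op 3: F1 acks idx 2 -> match: F0=2 F1=2 F2=0; commitIndex=2
Op 4: F0 acks idx 1 -> match: F0=2 F1=2 F2=0; commitIndex=2
Op 5: append 1 -> log_len=3
Op 6: F2 acks idx 2 -> match: F0=2 F1=2 F2=2; commitIndex=2
Op 7: append 3 -> log_len=6
Op 8: F1 acks idx 6 -> match: F0=2 F1=6 F2=2; commitIndex=2
Op 9: append 2 -> log_len=8
Op 10: F2 acks idx 3 -> match: F0=2 F1=6 F2=3; commitIndex=3

Answer: 6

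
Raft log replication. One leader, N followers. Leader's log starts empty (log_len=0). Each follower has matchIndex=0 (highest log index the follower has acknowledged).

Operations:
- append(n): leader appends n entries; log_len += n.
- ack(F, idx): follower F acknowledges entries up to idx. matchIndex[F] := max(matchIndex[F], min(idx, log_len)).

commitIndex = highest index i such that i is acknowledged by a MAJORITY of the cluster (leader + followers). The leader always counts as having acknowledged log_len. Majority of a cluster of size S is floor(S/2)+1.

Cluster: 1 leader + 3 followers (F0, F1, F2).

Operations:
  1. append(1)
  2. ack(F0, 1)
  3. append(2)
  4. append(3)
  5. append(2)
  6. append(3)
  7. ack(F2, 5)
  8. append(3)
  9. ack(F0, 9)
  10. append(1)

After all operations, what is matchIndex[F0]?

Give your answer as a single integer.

Op 1: append 1 -> log_len=1
Op 2: F0 acks idx 1 -> match: F0=1 F1=0 F2=0; commitIndex=0
Op 3: append 2 -> log_len=3
Op 4: append 3 -> log_len=6
Op 5: append 2 -> log_len=8
Op 6: append 3 -> log_len=11
Op 7: F2 acks idx 5 -> match: F0=1 F1=0 F2=5; commitIndex=1
Op 8: append 3 -> log_len=14
Op 9: F0 acks idx 9 -> match: F0=9 F1=0 F2=5; commitIndex=5
Op 10: append 1 -> log_len=15

Answer: 9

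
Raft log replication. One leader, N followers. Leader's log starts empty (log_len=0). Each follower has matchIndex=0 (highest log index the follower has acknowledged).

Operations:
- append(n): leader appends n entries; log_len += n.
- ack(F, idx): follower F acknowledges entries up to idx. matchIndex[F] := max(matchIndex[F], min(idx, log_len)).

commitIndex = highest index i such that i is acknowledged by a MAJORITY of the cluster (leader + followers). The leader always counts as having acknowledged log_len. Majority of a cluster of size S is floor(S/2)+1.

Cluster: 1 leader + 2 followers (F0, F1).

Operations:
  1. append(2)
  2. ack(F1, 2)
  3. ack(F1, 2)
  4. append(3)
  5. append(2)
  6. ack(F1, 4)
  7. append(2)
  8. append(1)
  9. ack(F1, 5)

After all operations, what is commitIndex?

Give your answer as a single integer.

Op 1: append 2 -> log_len=2
Op 2: F1 acks idx 2 -> match: F0=0 F1=2; commitIndex=2
Op 3: F1 acks idx 2 -> match: F0=0 F1=2; commitIndex=2
Op 4: append 3 -> log_len=5
Op 5: append 2 -> log_len=7
Op 6: F1 acks idx 4 -> match: F0=0 F1=4; commitIndex=4
Op 7: append 2 -> log_len=9
Op 8: append 1 -> log_len=10
Op 9: F1 acks idx 5 -> match: F0=0 F1=5; commitIndex=5

Answer: 5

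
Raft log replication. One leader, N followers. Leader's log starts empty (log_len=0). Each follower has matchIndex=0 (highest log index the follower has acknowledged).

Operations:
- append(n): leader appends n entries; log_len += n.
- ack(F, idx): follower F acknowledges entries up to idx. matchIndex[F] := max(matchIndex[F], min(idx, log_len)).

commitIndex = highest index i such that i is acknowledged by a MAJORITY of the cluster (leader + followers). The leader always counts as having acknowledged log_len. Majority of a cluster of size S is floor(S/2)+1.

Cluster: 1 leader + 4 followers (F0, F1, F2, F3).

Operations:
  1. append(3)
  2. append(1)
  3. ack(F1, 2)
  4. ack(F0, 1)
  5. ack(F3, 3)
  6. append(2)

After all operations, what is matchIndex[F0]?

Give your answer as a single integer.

Op 1: append 3 -> log_len=3
Op 2: append 1 -> log_len=4
Op 3: F1 acks idx 2 -> match: F0=0 F1=2 F2=0 F3=0; commitIndex=0
Op 4: F0 acks idx 1 -> match: F0=1 F1=2 F2=0 F3=0; commitIndex=1
Op 5: F3 acks idx 3 -> match: F0=1 F1=2 F2=0 F3=3; commitIndex=2
Op 6: append 2 -> log_len=6

Answer: 1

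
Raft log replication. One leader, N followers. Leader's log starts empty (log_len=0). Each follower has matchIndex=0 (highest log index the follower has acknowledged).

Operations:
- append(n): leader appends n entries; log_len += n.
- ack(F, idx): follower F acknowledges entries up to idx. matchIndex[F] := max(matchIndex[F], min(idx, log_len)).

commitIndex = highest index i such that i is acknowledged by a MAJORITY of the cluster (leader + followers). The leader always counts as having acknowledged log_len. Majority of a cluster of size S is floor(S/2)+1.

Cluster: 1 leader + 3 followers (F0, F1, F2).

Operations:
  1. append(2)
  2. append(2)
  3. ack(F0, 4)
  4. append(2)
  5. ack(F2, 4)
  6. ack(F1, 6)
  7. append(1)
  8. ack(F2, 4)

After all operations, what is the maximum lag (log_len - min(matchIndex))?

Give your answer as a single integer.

Op 1: append 2 -> log_len=2
Op 2: append 2 -> log_len=4
Op 3: F0 acks idx 4 -> match: F0=4 F1=0 F2=0; commitIndex=0
Op 4: append 2 -> log_len=6
Op 5: F2 acks idx 4 -> match: F0=4 F1=0 F2=4; commitIndex=4
Op 6: F1 acks idx 6 -> match: F0=4 F1=6 F2=4; commitIndex=4
Op 7: append 1 -> log_len=7
Op 8: F2 acks idx 4 -> match: F0=4 F1=6 F2=4; commitIndex=4

Answer: 3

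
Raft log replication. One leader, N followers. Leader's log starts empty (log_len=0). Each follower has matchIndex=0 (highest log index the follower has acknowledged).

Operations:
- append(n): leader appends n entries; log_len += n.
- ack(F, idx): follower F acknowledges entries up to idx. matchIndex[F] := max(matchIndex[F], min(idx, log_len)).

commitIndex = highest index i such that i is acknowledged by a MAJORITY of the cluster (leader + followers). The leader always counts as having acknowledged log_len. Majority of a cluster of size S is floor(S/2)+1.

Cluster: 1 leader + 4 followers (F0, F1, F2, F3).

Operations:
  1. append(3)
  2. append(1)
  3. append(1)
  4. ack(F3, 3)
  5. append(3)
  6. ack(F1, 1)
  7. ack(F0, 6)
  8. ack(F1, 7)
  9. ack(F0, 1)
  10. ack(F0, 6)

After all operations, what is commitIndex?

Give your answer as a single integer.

Op 1: append 3 -> log_len=3
Op 2: append 1 -> log_len=4
Op 3: append 1 -> log_len=5
Op 4: F3 acks idx 3 -> match: F0=0 F1=0 F2=0 F3=3; commitIndex=0
Op 5: append 3 -> log_len=8
Op 6: F1 acks idx 1 -> match: F0=0 F1=1 F2=0 F3=3; commitIndex=1
Op 7: F0 acks idx 6 -> match: F0=6 F1=1 F2=0 F3=3; commitIndex=3
Op 8: F1 acks idx 7 -> match: F0=6 F1=7 F2=0 F3=3; commitIndex=6
Op 9: F0 acks idx 1 -> match: F0=6 F1=7 F2=0 F3=3; commitIndex=6
Op 10: F0 acks idx 6 -> match: F0=6 F1=7 F2=0 F3=3; commitIndex=6

Answer: 6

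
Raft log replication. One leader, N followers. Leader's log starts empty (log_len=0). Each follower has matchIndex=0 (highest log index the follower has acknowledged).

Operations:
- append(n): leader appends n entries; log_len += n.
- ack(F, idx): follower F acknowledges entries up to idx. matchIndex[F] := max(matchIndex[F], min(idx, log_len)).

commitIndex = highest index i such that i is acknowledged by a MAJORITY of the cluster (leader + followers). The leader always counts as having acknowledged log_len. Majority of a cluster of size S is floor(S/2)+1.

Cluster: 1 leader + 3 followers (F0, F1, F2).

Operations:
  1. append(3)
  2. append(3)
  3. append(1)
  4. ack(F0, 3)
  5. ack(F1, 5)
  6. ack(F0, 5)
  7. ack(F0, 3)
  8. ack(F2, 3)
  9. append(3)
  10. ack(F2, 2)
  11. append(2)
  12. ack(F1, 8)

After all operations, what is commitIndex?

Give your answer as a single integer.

Answer: 5

Derivation:
Op 1: append 3 -> log_len=3
Op 2: append 3 -> log_len=6
Op 3: append 1 -> log_len=7
Op 4: F0 acks idx 3 -> match: F0=3 F1=0 F2=0; commitIndex=0
Op 5: F1 acks idx 5 -> match: F0=3 F1=5 F2=0; commitIndex=3
Op 6: F0 acks idx 5 -> match: F0=5 F1=5 F2=0; commitIndex=5
Op 7: F0 acks idx 3 -> match: F0=5 F1=5 F2=0; commitIndex=5
Op 8: F2 acks idx 3 -> match: F0=5 F1=5 F2=3; commitIndex=5
Op 9: append 3 -> log_len=10
Op 10: F2 acks idx 2 -> match: F0=5 F1=5 F2=3; commitIndex=5
Op 11: append 2 -> log_len=12
Op 12: F1 acks idx 8 -> match: F0=5 F1=8 F2=3; commitIndex=5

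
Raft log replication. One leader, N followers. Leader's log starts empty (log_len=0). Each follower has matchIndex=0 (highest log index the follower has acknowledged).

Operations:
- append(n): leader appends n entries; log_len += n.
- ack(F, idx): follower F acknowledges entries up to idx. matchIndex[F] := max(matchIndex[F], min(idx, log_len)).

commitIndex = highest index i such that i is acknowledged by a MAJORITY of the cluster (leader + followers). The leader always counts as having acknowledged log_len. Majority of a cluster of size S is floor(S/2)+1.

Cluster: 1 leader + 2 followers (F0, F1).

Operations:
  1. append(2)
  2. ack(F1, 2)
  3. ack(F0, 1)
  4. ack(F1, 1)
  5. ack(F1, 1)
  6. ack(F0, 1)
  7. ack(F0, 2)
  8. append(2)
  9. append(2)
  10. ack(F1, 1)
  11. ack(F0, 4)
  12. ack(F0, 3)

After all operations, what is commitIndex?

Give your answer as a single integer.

Answer: 4

Derivation:
Op 1: append 2 -> log_len=2
Op 2: F1 acks idx 2 -> match: F0=0 F1=2; commitIndex=2
Op 3: F0 acks idx 1 -> match: F0=1 F1=2; commitIndex=2
Op 4: F1 acks idx 1 -> match: F0=1 F1=2; commitIndex=2
Op 5: F1 acks idx 1 -> match: F0=1 F1=2; commitIndex=2
Op 6: F0 acks idx 1 -> match: F0=1 F1=2; commitIndex=2
Op 7: F0 acks idx 2 -> match: F0=2 F1=2; commitIndex=2
Op 8: append 2 -> log_len=4
Op 9: append 2 -> log_len=6
Op 10: F1 acks idx 1 -> match: F0=2 F1=2; commitIndex=2
Op 11: F0 acks idx 4 -> match: F0=4 F1=2; commitIndex=4
Op 12: F0 acks idx 3 -> match: F0=4 F1=2; commitIndex=4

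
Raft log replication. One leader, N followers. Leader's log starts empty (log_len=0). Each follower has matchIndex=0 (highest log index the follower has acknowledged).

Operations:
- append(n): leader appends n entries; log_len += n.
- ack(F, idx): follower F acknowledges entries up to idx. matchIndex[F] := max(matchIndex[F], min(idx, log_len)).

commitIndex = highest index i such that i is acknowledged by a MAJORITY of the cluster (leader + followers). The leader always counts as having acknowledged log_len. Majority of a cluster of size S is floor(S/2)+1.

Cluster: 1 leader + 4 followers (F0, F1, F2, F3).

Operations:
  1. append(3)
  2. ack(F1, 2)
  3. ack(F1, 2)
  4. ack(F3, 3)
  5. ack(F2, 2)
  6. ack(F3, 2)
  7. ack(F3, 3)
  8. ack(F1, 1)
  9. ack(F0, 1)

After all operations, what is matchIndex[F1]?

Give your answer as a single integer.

Answer: 2

Derivation:
Op 1: append 3 -> log_len=3
Op 2: F1 acks idx 2 -> match: F0=0 F1=2 F2=0 F3=0; commitIndex=0
Op 3: F1 acks idx 2 -> match: F0=0 F1=2 F2=0 F3=0; commitIndex=0
Op 4: F3 acks idx 3 -> match: F0=0 F1=2 F2=0 F3=3; commitIndex=2
Op 5: F2 acks idx 2 -> match: F0=0 F1=2 F2=2 F3=3; commitIndex=2
Op 6: F3 acks idx 2 -> match: F0=0 F1=2 F2=2 F3=3; commitIndex=2
Op 7: F3 acks idx 3 -> match: F0=0 F1=2 F2=2 F3=3; commitIndex=2
Op 8: F1 acks idx 1 -> match: F0=0 F1=2 F2=2 F3=3; commitIndex=2
Op 9: F0 acks idx 1 -> match: F0=1 F1=2 F2=2 F3=3; commitIndex=2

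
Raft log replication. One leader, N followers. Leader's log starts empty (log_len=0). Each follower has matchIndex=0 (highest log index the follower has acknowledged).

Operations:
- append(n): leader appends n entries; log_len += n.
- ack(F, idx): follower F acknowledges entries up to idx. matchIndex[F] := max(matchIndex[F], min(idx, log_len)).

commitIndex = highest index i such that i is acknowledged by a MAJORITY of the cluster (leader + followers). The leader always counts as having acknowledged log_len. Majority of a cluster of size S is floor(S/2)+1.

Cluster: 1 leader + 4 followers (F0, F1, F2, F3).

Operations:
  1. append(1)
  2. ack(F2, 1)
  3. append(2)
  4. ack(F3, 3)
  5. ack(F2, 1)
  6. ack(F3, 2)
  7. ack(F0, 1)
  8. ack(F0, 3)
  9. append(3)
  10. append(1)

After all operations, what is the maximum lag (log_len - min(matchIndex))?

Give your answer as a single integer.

Answer: 7

Derivation:
Op 1: append 1 -> log_len=1
Op 2: F2 acks idx 1 -> match: F0=0 F1=0 F2=1 F3=0; commitIndex=0
Op 3: append 2 -> log_len=3
Op 4: F3 acks idx 3 -> match: F0=0 F1=0 F2=1 F3=3; commitIndex=1
Op 5: F2 acks idx 1 -> match: F0=0 F1=0 F2=1 F3=3; commitIndex=1
Op 6: F3 acks idx 2 -> match: F0=0 F1=0 F2=1 F3=3; commitIndex=1
Op 7: F0 acks idx 1 -> match: F0=1 F1=0 F2=1 F3=3; commitIndex=1
Op 8: F0 acks idx 3 -> match: F0=3 F1=0 F2=1 F3=3; commitIndex=3
Op 9: append 3 -> log_len=6
Op 10: append 1 -> log_len=7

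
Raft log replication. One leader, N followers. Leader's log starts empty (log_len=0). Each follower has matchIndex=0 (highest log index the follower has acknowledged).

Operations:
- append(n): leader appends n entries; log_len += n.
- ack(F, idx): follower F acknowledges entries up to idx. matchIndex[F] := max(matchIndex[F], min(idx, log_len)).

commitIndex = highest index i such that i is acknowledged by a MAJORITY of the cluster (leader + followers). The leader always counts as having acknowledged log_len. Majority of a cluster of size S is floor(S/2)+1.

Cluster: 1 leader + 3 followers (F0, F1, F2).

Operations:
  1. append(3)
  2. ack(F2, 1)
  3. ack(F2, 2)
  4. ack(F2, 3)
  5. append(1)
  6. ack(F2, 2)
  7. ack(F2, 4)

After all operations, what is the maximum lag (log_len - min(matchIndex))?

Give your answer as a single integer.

Answer: 4

Derivation:
Op 1: append 3 -> log_len=3
Op 2: F2 acks idx 1 -> match: F0=0 F1=0 F2=1; commitIndex=0
Op 3: F2 acks idx 2 -> match: F0=0 F1=0 F2=2; commitIndex=0
Op 4: F2 acks idx 3 -> match: F0=0 F1=0 F2=3; commitIndex=0
Op 5: append 1 -> log_len=4
Op 6: F2 acks idx 2 -> match: F0=0 F1=0 F2=3; commitIndex=0
Op 7: F2 acks idx 4 -> match: F0=0 F1=0 F2=4; commitIndex=0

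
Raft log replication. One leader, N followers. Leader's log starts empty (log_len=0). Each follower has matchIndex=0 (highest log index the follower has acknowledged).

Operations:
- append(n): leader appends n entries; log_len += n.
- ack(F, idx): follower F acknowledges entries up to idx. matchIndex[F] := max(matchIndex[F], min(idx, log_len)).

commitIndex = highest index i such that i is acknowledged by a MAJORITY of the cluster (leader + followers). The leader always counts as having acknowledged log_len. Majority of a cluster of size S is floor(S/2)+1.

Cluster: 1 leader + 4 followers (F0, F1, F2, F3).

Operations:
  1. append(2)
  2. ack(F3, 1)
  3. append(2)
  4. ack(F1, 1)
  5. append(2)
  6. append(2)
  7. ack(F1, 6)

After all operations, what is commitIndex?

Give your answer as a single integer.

Op 1: append 2 -> log_len=2
Op 2: F3 acks idx 1 -> match: F0=0 F1=0 F2=0 F3=1; commitIndex=0
Op 3: append 2 -> log_len=4
Op 4: F1 acks idx 1 -> match: F0=0 F1=1 F2=0 F3=1; commitIndex=1
Op 5: append 2 -> log_len=6
Op 6: append 2 -> log_len=8
Op 7: F1 acks idx 6 -> match: F0=0 F1=6 F2=0 F3=1; commitIndex=1

Answer: 1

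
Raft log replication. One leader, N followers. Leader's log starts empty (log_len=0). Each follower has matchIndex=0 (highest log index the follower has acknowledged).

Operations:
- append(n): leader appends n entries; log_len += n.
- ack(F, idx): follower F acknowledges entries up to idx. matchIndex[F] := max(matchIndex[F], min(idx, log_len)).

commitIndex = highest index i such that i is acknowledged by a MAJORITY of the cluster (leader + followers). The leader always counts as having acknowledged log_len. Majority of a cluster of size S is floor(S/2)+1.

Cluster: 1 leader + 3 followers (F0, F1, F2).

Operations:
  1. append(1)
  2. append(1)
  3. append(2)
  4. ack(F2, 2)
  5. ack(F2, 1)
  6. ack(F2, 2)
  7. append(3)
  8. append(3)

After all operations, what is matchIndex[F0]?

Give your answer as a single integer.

Answer: 0

Derivation:
Op 1: append 1 -> log_len=1
Op 2: append 1 -> log_len=2
Op 3: append 2 -> log_len=4
Op 4: F2 acks idx 2 -> match: F0=0 F1=0 F2=2; commitIndex=0
Op 5: F2 acks idx 1 -> match: F0=0 F1=0 F2=2; commitIndex=0
Op 6: F2 acks idx 2 -> match: F0=0 F1=0 F2=2; commitIndex=0
Op 7: append 3 -> log_len=7
Op 8: append 3 -> log_len=10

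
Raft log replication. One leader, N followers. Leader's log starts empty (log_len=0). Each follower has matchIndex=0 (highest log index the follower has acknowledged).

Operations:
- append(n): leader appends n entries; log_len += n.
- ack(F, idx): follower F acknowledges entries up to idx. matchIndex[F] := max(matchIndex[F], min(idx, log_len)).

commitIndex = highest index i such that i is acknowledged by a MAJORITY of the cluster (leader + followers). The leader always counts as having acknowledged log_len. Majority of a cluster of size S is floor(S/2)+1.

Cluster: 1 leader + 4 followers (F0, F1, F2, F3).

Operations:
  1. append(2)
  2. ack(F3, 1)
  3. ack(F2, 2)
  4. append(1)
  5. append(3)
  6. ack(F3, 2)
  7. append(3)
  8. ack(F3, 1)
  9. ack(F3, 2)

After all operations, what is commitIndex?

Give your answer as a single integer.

Answer: 2

Derivation:
Op 1: append 2 -> log_len=2
Op 2: F3 acks idx 1 -> match: F0=0 F1=0 F2=0 F3=1; commitIndex=0
Op 3: F2 acks idx 2 -> match: F0=0 F1=0 F2=2 F3=1; commitIndex=1
Op 4: append 1 -> log_len=3
Op 5: append 3 -> log_len=6
Op 6: F3 acks idx 2 -> match: F0=0 F1=0 F2=2 F3=2; commitIndex=2
Op 7: append 3 -> log_len=9
Op 8: F3 acks idx 1 -> match: F0=0 F1=0 F2=2 F3=2; commitIndex=2
Op 9: F3 acks idx 2 -> match: F0=0 F1=0 F2=2 F3=2; commitIndex=2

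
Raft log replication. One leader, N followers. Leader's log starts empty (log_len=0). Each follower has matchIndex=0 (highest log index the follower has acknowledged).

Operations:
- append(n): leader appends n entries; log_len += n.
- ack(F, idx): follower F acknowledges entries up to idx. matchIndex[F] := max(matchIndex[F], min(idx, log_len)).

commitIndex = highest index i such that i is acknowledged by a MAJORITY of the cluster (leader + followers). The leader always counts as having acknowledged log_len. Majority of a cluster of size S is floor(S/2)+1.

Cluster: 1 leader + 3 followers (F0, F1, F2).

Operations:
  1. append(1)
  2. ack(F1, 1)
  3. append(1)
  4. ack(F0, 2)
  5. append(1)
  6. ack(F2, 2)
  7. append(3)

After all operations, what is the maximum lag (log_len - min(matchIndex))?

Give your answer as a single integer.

Answer: 5

Derivation:
Op 1: append 1 -> log_len=1
Op 2: F1 acks idx 1 -> match: F0=0 F1=1 F2=0; commitIndex=0
Op 3: append 1 -> log_len=2
Op 4: F0 acks idx 2 -> match: F0=2 F1=1 F2=0; commitIndex=1
Op 5: append 1 -> log_len=3
Op 6: F2 acks idx 2 -> match: F0=2 F1=1 F2=2; commitIndex=2
Op 7: append 3 -> log_len=6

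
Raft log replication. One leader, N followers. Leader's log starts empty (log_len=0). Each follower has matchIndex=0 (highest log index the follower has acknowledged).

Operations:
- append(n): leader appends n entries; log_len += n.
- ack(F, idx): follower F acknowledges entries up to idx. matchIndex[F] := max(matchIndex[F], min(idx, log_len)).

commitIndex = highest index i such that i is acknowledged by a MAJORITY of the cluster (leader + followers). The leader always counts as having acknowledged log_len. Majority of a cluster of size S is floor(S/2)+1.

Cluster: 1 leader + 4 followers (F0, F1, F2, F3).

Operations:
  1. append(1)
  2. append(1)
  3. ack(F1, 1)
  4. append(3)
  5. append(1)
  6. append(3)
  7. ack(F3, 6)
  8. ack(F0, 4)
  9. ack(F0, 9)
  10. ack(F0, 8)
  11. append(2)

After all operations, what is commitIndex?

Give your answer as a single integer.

Answer: 6

Derivation:
Op 1: append 1 -> log_len=1
Op 2: append 1 -> log_len=2
Op 3: F1 acks idx 1 -> match: F0=0 F1=1 F2=0 F3=0; commitIndex=0
Op 4: append 3 -> log_len=5
Op 5: append 1 -> log_len=6
Op 6: append 3 -> log_len=9
Op 7: F3 acks idx 6 -> match: F0=0 F1=1 F2=0 F3=6; commitIndex=1
Op 8: F0 acks idx 4 -> match: F0=4 F1=1 F2=0 F3=6; commitIndex=4
Op 9: F0 acks idx 9 -> match: F0=9 F1=1 F2=0 F3=6; commitIndex=6
Op 10: F0 acks idx 8 -> match: F0=9 F1=1 F2=0 F3=6; commitIndex=6
Op 11: append 2 -> log_len=11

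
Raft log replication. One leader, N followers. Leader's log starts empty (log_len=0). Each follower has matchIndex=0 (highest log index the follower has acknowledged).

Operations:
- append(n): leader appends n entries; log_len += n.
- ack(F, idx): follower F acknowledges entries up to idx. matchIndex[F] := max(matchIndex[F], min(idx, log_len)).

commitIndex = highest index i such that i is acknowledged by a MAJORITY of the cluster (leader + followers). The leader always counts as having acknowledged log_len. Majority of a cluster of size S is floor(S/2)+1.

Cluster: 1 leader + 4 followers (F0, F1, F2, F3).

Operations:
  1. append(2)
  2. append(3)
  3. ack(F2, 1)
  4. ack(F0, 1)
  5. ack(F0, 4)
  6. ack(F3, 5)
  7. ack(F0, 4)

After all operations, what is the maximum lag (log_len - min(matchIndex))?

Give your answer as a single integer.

Op 1: append 2 -> log_len=2
Op 2: append 3 -> log_len=5
Op 3: F2 acks idx 1 -> match: F0=0 F1=0 F2=1 F3=0; commitIndex=0
Op 4: F0 acks idx 1 -> match: F0=1 F1=0 F2=1 F3=0; commitIndex=1
Op 5: F0 acks idx 4 -> match: F0=4 F1=0 F2=1 F3=0; commitIndex=1
Op 6: F3 acks idx 5 -> match: F0=4 F1=0 F2=1 F3=5; commitIndex=4
Op 7: F0 acks idx 4 -> match: F0=4 F1=0 F2=1 F3=5; commitIndex=4

Answer: 5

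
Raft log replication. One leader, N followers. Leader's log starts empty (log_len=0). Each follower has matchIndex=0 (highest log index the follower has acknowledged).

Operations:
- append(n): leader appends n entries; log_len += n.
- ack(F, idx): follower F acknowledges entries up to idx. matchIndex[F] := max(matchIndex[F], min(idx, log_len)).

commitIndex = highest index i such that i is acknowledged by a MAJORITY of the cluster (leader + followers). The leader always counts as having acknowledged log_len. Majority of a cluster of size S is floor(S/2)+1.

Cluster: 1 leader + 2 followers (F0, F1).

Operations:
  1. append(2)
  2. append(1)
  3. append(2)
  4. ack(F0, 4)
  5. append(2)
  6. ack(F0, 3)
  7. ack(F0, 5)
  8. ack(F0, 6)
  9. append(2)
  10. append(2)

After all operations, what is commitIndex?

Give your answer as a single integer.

Op 1: append 2 -> log_len=2
Op 2: append 1 -> log_len=3
Op 3: append 2 -> log_len=5
Op 4: F0 acks idx 4 -> match: F0=4 F1=0; commitIndex=4
Op 5: append 2 -> log_len=7
Op 6: F0 acks idx 3 -> match: F0=4 F1=0; commitIndex=4
Op 7: F0 acks idx 5 -> match: F0=5 F1=0; commitIndex=5
Op 8: F0 acks idx 6 -> match: F0=6 F1=0; commitIndex=6
Op 9: append 2 -> log_len=9
Op 10: append 2 -> log_len=11

Answer: 6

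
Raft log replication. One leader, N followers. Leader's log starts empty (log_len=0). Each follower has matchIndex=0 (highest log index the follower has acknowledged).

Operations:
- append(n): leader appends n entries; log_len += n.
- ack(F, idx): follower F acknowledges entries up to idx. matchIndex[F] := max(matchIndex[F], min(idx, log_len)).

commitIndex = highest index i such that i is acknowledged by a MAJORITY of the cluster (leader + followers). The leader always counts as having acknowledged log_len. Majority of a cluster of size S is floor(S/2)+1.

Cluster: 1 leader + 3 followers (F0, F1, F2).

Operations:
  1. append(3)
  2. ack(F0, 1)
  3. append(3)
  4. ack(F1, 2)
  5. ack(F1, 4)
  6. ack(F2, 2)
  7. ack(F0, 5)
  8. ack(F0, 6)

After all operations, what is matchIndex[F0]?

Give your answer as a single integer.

Answer: 6

Derivation:
Op 1: append 3 -> log_len=3
Op 2: F0 acks idx 1 -> match: F0=1 F1=0 F2=0; commitIndex=0
Op 3: append 3 -> log_len=6
Op 4: F1 acks idx 2 -> match: F0=1 F1=2 F2=0; commitIndex=1
Op 5: F1 acks idx 4 -> match: F0=1 F1=4 F2=0; commitIndex=1
Op 6: F2 acks idx 2 -> match: F0=1 F1=4 F2=2; commitIndex=2
Op 7: F0 acks idx 5 -> match: F0=5 F1=4 F2=2; commitIndex=4
Op 8: F0 acks idx 6 -> match: F0=6 F1=4 F2=2; commitIndex=4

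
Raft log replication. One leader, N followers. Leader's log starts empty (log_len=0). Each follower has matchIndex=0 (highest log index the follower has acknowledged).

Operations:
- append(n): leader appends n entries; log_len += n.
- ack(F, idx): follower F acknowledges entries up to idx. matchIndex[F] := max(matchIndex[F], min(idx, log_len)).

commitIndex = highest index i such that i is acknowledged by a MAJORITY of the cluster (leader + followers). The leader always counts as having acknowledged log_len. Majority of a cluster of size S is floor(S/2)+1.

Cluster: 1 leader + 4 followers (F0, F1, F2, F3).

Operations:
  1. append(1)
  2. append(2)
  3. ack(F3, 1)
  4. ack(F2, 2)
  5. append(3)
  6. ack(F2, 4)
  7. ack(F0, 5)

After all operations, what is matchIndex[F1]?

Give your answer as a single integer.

Op 1: append 1 -> log_len=1
Op 2: append 2 -> log_len=3
Op 3: F3 acks idx 1 -> match: F0=0 F1=0 F2=0 F3=1; commitIndex=0
Op 4: F2 acks idx 2 -> match: F0=0 F1=0 F2=2 F3=1; commitIndex=1
Op 5: append 3 -> log_len=6
Op 6: F2 acks idx 4 -> match: F0=0 F1=0 F2=4 F3=1; commitIndex=1
Op 7: F0 acks idx 5 -> match: F0=5 F1=0 F2=4 F3=1; commitIndex=4

Answer: 0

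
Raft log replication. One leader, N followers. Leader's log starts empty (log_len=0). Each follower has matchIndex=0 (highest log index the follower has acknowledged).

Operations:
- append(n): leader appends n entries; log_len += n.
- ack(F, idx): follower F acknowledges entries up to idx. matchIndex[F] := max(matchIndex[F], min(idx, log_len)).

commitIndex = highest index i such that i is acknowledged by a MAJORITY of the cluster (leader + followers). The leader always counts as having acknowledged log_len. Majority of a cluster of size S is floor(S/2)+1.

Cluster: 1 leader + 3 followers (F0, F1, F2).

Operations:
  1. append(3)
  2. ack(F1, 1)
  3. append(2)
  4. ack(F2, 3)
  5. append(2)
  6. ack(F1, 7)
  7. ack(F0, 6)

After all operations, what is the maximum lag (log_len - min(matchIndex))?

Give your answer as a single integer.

Answer: 4

Derivation:
Op 1: append 3 -> log_len=3
Op 2: F1 acks idx 1 -> match: F0=0 F1=1 F2=0; commitIndex=0
Op 3: append 2 -> log_len=5
Op 4: F2 acks idx 3 -> match: F0=0 F1=1 F2=3; commitIndex=1
Op 5: append 2 -> log_len=7
Op 6: F1 acks idx 7 -> match: F0=0 F1=7 F2=3; commitIndex=3
Op 7: F0 acks idx 6 -> match: F0=6 F1=7 F2=3; commitIndex=6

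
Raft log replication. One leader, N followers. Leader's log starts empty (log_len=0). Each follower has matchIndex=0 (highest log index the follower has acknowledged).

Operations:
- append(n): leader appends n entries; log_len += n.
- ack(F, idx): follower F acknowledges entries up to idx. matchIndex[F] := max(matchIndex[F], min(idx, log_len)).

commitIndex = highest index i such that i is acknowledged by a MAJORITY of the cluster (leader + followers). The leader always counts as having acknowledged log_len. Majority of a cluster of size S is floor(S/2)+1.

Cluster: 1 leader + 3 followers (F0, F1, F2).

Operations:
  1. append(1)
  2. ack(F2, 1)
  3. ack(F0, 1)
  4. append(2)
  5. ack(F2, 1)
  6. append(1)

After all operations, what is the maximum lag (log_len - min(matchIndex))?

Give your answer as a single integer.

Op 1: append 1 -> log_len=1
Op 2: F2 acks idx 1 -> match: F0=0 F1=0 F2=1; commitIndex=0
Op 3: F0 acks idx 1 -> match: F0=1 F1=0 F2=1; commitIndex=1
Op 4: append 2 -> log_len=3
Op 5: F2 acks idx 1 -> match: F0=1 F1=0 F2=1; commitIndex=1
Op 6: append 1 -> log_len=4

Answer: 4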